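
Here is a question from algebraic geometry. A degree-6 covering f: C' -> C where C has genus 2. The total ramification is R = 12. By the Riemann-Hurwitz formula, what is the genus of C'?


Riemann-Hurwitz formula: 2g' - 2 = d(2g - 2) + R
Given: d = 6, g = 2, R = 12
2g' - 2 = 6*(2*2 - 2) + 12
2g' - 2 = 6*2 + 12
2g' - 2 = 12 + 12 = 24
2g' = 26
g' = 13

13


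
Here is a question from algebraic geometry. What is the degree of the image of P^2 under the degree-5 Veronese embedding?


The Veronese variety v_5(P^2) has degree d^r.
d^r = 5^2 = 25

25


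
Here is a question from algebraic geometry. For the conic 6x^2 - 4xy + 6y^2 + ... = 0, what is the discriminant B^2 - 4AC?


The discriminant of a conic Ax^2 + Bxy + Cy^2 + ... = 0 is B^2 - 4AC.
B^2 = (-4)^2 = 16
4AC = 4*6*6 = 144
Discriminant = 16 - 144 = -128

-128


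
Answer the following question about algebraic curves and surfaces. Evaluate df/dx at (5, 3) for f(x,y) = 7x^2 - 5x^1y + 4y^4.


df/dx = 2*7*x^1 + 1*(-5)*x^0*y
At (5,3): 2*7*5^1 + 1*(-5)*5^0*3
= 70 - 15
= 55

55


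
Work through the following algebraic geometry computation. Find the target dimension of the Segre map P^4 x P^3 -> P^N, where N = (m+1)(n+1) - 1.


The Segre embedding maps P^m x P^n into P^N via
all products of coordinates from each factor.
N = (m+1)(n+1) - 1
N = (4+1)(3+1) - 1
N = 5*4 - 1
N = 20 - 1 = 19

19


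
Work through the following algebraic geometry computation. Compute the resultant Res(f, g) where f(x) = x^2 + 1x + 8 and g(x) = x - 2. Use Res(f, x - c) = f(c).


For Res(f, x - c), we evaluate f at x = c.
f(2) = 2^2 + 1*2 + 8
= 4 + 2 + 8
= 6 + 8 = 14
Res(f, g) = 14

14


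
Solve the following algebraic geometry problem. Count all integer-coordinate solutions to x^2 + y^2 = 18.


Systematically check integer values of x where x^2 <= 18.
For each valid x, check if 18 - x^2 is a perfect square.
x=3: 18 - 9 = 9, sqrt = 3 (valid)
Total integer solutions found: 4

4


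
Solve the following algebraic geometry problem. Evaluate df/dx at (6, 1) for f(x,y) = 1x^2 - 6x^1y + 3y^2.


df/dx = 2*1*x^1 + 1*(-6)*x^0*y
At (6,1): 2*1*6^1 + 1*(-6)*6^0*1
= 12 - 6
= 6

6


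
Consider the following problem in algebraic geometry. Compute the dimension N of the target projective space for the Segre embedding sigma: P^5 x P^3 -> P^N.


The Segre embedding maps P^m x P^n into P^N via
all products of coordinates from each factor.
N = (m+1)(n+1) - 1
N = (5+1)(3+1) - 1
N = 6*4 - 1
N = 24 - 1 = 23

23


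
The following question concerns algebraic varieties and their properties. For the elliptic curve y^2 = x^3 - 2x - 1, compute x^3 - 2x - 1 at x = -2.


Compute x^3 - 2x - 1 at x = -2:
x^3 = (-2)^3 = -8
(-2)*x = (-2)*(-2) = 4
Sum: -8 + 4 - 1 = -5

-5


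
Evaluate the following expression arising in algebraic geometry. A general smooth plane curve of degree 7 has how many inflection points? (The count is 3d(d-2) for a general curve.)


For a general smooth plane curve C of degree d, the inflection points are
the intersection of C with its Hessian curve, which has degree 3(d-2).
By Bezout, the total intersection number is d * 3(d-2) = 7 * 15 = 105.
For a general curve every flex is ordinary, so each contributes
multiplicity 1 to C·Hess(C), and the number of distinct inflection
points is 3d(d-2).
Inflection points = 3*7*(7-2) = 3*7*5 = 105

105


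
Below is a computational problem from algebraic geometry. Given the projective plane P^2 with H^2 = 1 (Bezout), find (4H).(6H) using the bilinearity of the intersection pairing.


Using bilinearity of the intersection pairing on the projective plane P^2:
(aH).(bH) = ab * (H.H)
We have H^2 = 1 (Bezout).
D.E = (4H).(6H) = 4*6*1
= 24*1
= 24

24


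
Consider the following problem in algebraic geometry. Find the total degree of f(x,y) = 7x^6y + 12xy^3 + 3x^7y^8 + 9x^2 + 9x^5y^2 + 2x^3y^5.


Examine each term for its total degree (sum of exponents).
  Term '7x^6y' has total degree 6+1 = 7.
  Term '12xy^3' has total degree 1+3 = 4.
  Term '3x^7y^8' has total degree 7+8 = 15.
  Term '9x^2' has total degree 2+0 = 2.
  Term '9x^5y^2' has total degree 5+2 = 7.
  Term '2x^3y^5' has total degree 3+5 = 8.
The maximum total degree among all terms is 15.

15


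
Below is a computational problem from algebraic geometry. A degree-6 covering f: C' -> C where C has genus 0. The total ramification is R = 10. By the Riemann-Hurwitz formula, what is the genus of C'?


Riemann-Hurwitz formula: 2g' - 2 = d(2g - 2) + R
Given: d = 6, g = 0, R = 10
2g' - 2 = 6*(2*0 - 2) + 10
2g' - 2 = 6*(-2) + 10
2g' - 2 = -12 + 10 = -2
2g' = 0
g' = 0

0


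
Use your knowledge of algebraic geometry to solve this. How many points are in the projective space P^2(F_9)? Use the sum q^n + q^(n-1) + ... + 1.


P^2(F_9) has (q^(n+1) - 1)/(q - 1) points.
= 9^2 + 9^1 + 9^0
= 81 + 9 + 1
= 91

91


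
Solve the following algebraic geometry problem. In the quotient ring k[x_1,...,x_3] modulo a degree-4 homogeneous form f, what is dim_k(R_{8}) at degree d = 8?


For R = k[x_1,...,x_n]/(f) with f homogeneous of degree e:
The Hilbert series is (1 - t^e)/(1 - t)^n.
So h(d) = C(d+n-1, n-1) - C(d-e+n-1, n-1) for d >= e.
With n=3, e=4, d=8:
C(8+3-1, 3-1) = C(10, 2) = 45
C(8-4+3-1, 3-1) = C(6, 2) = 15
h(8) = 45 - 15 = 30

30


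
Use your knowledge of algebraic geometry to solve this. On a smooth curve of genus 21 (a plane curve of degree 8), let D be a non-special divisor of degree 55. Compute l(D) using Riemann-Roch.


First, compute the genus of a smooth plane curve of degree 8:
g = (d-1)(d-2)/2 = (8-1)(8-2)/2 = 21
For a non-special divisor D (i.e., h^1(D) = 0), Riemann-Roch gives:
l(D) = deg(D) - g + 1
Since deg(D) = 55 >= 2g - 1 = 41, D is non-special.
l(D) = 55 - 21 + 1 = 35

35


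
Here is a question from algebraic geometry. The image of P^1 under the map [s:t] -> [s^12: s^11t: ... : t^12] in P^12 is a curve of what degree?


The rational normal curve in P^12 is the image of P^1 under the 12-uple Veronese.
A general hyperplane in P^12 pulls back to a degree-12 form on P^1, which has 12 zeros,
so the curve meets a general hyperplane in 12 points. Degree = 12.

12


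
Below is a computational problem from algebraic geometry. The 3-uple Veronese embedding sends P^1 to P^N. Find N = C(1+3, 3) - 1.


The Veronese embedding v_d: P^n -> P^N maps each point to all
degree-d monomials in n+1 homogeneous coordinates.
N = C(n+d, d) - 1
N = C(1+3, 3) - 1
N = C(4, 3) - 1
C(4, 3) = 4
N = 4 - 1 = 3

3


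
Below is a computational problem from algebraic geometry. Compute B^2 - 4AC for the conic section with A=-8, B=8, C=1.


The discriminant of a conic Ax^2 + Bxy + Cy^2 + ... = 0 is B^2 - 4AC.
B^2 = 8^2 = 64
4AC = 4*(-8)*1 = -32
Discriminant = 64 + 32 = 96

96


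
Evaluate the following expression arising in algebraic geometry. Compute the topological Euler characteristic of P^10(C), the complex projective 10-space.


The complex projective space P^10 has one cell in each even real dimension 0, 2, ..., 20.
The cohomology groups are H^{2k}(P^10) = Z for k = 0,...,10, and 0 otherwise.
Euler characteristic = sum of Betti numbers = 1 per even-dimensional cohomology group.
chi(P^10) = 10 + 1 = 11

11


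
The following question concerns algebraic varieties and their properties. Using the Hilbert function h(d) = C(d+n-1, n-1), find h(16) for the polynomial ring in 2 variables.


The Hilbert function for the polynomial ring in 2 variables is:
h(d) = C(d+n-1, n-1)
h(16) = C(16+2-1, 2-1) = C(17, 1)
= 17! / (1! * 16!)
= 17

17


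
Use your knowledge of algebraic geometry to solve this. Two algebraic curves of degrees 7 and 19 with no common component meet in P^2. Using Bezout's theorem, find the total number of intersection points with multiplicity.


Bezout's theorem states the intersection count equals the product of degrees.
Intersection count = 7 * 19 = 133

133


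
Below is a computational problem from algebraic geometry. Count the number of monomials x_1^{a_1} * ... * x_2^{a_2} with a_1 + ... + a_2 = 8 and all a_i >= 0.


The number of degree-8 monomials in 2 variables is C(d+n-1, n-1).
= C(8+2-1, 2-1) = C(9, 1)
= 9

9


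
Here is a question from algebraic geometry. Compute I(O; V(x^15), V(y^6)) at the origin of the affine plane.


The intersection multiplicity of V(x^a) and V(y^b) at the origin is:
I(O; V(x^15), V(y^6)) = dim_k(k[x,y]/(x^15, y^6))
A basis for k[x,y]/(x^15, y^6) is the set of monomials x^i * y^j
where 0 <= i < 15 and 0 <= j < 6.
The number of such monomials is 15 * 6 = 90

90


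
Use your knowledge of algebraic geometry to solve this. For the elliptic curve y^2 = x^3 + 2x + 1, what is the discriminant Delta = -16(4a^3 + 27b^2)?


Compute each component:
4a^3 = 4*2^3 = 4*8 = 32
27b^2 = 27*1^2 = 27*1 = 27
4a^3 + 27b^2 = 32 + 27 = 59
Delta = -16*59 = -944

-944


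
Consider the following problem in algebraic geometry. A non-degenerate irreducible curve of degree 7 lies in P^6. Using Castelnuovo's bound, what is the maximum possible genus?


Castelnuovo's bound: write d - 1 = m(r-1) + epsilon with 0 <= epsilon < r-1.
d - 1 = 7 - 1 = 6
r - 1 = 6 - 1 = 5
6 = 1*5 + 1, so m = 1, epsilon = 1
pi(d, r) = m(m-1)(r-1)/2 + m*epsilon
= 1*0*5/2 + 1*1
= 0/2 + 1
= 0 + 1 = 1

1


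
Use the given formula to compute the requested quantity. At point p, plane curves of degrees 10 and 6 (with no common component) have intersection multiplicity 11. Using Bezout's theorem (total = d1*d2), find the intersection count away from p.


By Bezout's theorem, the total intersection number is d1 * d2.
Total = 10 * 6 = 60
Intersection multiplicity at p = 11
Remaining intersections = 60 - 11 = 49

49


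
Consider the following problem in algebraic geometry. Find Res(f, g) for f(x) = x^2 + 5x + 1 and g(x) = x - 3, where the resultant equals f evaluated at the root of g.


For Res(f, x - c), we evaluate f at x = c.
f(3) = 3^2 + 5*3 + 1
= 9 + 15 + 1
= 24 + 1 = 25
Res(f, g) = 25

25


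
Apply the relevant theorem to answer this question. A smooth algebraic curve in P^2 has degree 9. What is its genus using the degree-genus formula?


Using the genus formula for smooth plane curves:
g = (d-1)(d-2)/2
g = (9-1)(9-2)/2
g = 8*7/2
g = 56/2 = 28

28


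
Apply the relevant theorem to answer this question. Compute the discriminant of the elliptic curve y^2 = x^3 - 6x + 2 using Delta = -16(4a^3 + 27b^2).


Compute each component:
4a^3 = 4*(-6)^3 = 4*(-216) = -864
27b^2 = 27*2^2 = 27*4 = 108
4a^3 + 27b^2 = -864 + 108 = -756
Delta = -16*(-756) = 12096

12096


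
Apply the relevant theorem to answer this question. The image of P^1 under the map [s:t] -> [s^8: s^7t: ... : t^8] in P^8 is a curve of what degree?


The rational normal curve in P^8 is the image of P^1 under the 8-uple Veronese.
A general hyperplane in P^8 pulls back to a degree-8 form on P^1, which has 8 zeros,
so the curve meets a general hyperplane in 8 points. Degree = 8.

8


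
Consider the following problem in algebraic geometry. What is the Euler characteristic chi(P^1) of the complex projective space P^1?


The complex projective space P^1 has one cell in each even real dimension 0, 2, ..., 2.
The cohomology groups are H^{2k}(P^1) = Z for k = 0,...,1, and 0 otherwise.
Euler characteristic = sum of Betti numbers = 1 per even-dimensional cohomology group.
chi(P^1) = 1 + 1 = 2

2


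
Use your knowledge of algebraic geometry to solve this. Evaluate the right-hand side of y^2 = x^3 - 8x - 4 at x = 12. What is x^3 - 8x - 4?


Compute x^3 - 8x - 4 at x = 12:
x^3 = 12^3 = 1728
(-8)*x = (-8)*12 = -96
Sum: 1728 - 96 - 4 = 1628

1628


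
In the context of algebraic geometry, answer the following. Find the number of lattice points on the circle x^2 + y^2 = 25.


Systematically check integer values of x where x^2 <= 25.
For each valid x, check if 25 - x^2 is a perfect square.
x=0: 25 - 0 = 25, sqrt = 5 (valid)
x=3: 25 - 9 = 16, sqrt = 4 (valid)
x=4: 25 - 16 = 9, sqrt = 3 (valid)
x=5: 25 - 25 = 0, sqrt = 0 (valid)
Total integer solutions found: 12

12


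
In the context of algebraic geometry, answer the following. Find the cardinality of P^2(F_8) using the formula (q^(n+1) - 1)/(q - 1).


P^2(F_8) has (q^(n+1) - 1)/(q - 1) points.
= 8^2 + 8^1 + 8^0
= 64 + 8 + 1
= 73

73


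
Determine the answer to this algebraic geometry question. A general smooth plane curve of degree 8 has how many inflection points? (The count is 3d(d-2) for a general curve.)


For a general smooth plane curve C of degree d, the inflection points are
the intersection of C with its Hessian curve, which has degree 3(d-2).
By Bezout, the total intersection number is d * 3(d-2) = 8 * 18 = 144.
For a general curve every flex is ordinary, so each contributes
multiplicity 1 to C·Hess(C), and the number of distinct inflection
points is 3d(d-2).
Inflection points = 3*8*(8-2) = 3*8*6 = 144

144


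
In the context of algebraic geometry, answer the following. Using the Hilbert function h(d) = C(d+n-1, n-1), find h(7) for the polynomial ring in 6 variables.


The Hilbert function for the polynomial ring in 6 variables is:
h(d) = C(d+n-1, n-1)
h(7) = C(7+6-1, 6-1) = C(12, 5)
= 12! / (5! * 7!)
= 792

792


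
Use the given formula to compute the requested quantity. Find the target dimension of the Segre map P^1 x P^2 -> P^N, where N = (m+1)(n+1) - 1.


The Segre embedding maps P^m x P^n into P^N via
all products of coordinates from each factor.
N = (m+1)(n+1) - 1
N = (1+1)(2+1) - 1
N = 2*3 - 1
N = 6 - 1 = 5

5


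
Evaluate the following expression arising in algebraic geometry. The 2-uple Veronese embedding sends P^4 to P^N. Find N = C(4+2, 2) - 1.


The Veronese embedding v_d: P^n -> P^N maps each point to all
degree-d monomials in n+1 homogeneous coordinates.
N = C(n+d, d) - 1
N = C(4+2, 2) - 1
N = C(6, 2) - 1
C(6, 2) = 15
N = 15 - 1 = 14

14


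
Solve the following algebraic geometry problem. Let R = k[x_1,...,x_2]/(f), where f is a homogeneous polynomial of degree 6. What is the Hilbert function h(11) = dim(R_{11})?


For R = k[x_1,...,x_n]/(f) with f homogeneous of degree e:
The Hilbert series is (1 - t^e)/(1 - t)^n.
So h(d) = C(d+n-1, n-1) - C(d-e+n-1, n-1) for d >= e.
With n=2, e=6, d=11:
C(11+2-1, 2-1) = C(12, 1) = 12
C(11-6+2-1, 2-1) = C(6, 1) = 6
h(11) = 12 - 6 = 6

6


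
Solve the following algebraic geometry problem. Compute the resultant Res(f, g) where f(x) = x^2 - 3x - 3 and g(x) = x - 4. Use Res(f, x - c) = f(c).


For Res(f, x - c), we evaluate f at x = c.
f(4) = 4^2 - 3*4 - 3
= 16 - 12 - 3
= 4 - 3 = 1
Res(f, g) = 1

1


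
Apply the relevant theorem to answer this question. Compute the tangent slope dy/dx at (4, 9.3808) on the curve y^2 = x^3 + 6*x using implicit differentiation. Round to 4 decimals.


Using implicit differentiation of y^2 = x^3 + 6*x:
2y * dy/dx = 3x^2 + 6
dy/dx = (3x^2 + 6)/(2y)
Numerator: 3*4^2 + 6 = 54
Denominator: 2*9.3808 = 18.7616
dy/dx = 54/18.7616 = 2.8782

2.8782


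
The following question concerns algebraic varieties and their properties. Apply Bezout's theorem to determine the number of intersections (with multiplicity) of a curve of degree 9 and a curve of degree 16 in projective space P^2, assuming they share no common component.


Bezout's theorem states the intersection count equals the product of degrees.
Intersection count = 9 * 16 = 144

144


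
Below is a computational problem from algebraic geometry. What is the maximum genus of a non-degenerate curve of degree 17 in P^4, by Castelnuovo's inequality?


Castelnuovo's bound: write d - 1 = m(r-1) + epsilon with 0 <= epsilon < r-1.
d - 1 = 17 - 1 = 16
r - 1 = 4 - 1 = 3
16 = 5*3 + 1, so m = 5, epsilon = 1
pi(d, r) = m(m-1)(r-1)/2 + m*epsilon
= 5*4*3/2 + 5*1
= 60/2 + 5
= 30 + 5 = 35

35


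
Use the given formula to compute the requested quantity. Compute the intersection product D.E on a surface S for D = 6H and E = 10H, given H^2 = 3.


Using bilinearity of the intersection pairing on a surface S:
(aH).(bH) = ab * (H.H)
We have H^2 = 3.
D.E = (6H).(10H) = 6*10*3
= 60*3
= 180

180


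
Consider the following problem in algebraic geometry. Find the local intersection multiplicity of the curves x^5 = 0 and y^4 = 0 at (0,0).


The intersection multiplicity of V(x^a) and V(y^b) at the origin is:
I(O; V(x^5), V(y^4)) = dim_k(k[x,y]/(x^5, y^4))
A basis for k[x,y]/(x^5, y^4) is the set of monomials x^i * y^j
where 0 <= i < 5 and 0 <= j < 4.
The number of such monomials is 5 * 4 = 20

20


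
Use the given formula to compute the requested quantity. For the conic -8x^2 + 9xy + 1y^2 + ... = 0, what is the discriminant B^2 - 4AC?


The discriminant of a conic Ax^2 + Bxy + Cy^2 + ... = 0 is B^2 - 4AC.
B^2 = 9^2 = 81
4AC = 4*(-8)*1 = -32
Discriminant = 81 + 32 = 113

113


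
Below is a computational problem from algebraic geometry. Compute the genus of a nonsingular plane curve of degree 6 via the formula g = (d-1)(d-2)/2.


Using the genus formula for smooth plane curves:
g = (d-1)(d-2)/2
g = (6-1)(6-2)/2
g = 5*4/2
g = 20/2 = 10

10


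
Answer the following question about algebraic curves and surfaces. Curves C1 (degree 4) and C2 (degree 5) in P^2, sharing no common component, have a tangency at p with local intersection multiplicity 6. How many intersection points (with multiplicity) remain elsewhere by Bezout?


By Bezout's theorem, the total intersection number is d1 * d2.
Total = 4 * 5 = 20
Intersection multiplicity at p = 6
Remaining intersections = 20 - 6 = 14

14


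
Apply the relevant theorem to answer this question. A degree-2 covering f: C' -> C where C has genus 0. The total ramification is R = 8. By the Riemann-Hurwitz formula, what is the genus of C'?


Riemann-Hurwitz formula: 2g' - 2 = d(2g - 2) + R
Given: d = 2, g = 0, R = 8
2g' - 2 = 2*(2*0 - 2) + 8
2g' - 2 = 2*(-2) + 8
2g' - 2 = -4 + 8 = 4
2g' = 6
g' = 3

3


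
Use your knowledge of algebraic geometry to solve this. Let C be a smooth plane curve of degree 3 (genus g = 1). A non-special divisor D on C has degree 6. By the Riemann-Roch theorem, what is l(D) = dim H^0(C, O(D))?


First, compute the genus of a smooth plane curve of degree 3:
g = (d-1)(d-2)/2 = (3-1)(3-2)/2 = 1
For a non-special divisor D (i.e., h^1(D) = 0), Riemann-Roch gives:
l(D) = deg(D) - g + 1
Since deg(D) = 6 >= 2g - 1 = 1, D is non-special.
l(D) = 6 - 1 + 1 = 6

6


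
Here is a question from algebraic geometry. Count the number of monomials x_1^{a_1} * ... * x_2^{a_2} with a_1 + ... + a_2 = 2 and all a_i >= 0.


The number of degree-2 monomials in 2 variables is C(d+n-1, n-1).
= C(2+2-1, 2-1) = C(3, 1)
= 3

3


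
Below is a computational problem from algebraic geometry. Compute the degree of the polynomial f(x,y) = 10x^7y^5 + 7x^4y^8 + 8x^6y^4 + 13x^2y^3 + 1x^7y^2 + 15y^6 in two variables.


Examine each term for its total degree (sum of exponents).
  Term '10x^7y^5' has total degree 7+5 = 12.
  Term '7x^4y^8' has total degree 4+8 = 12.
  Term '8x^6y^4' has total degree 6+4 = 10.
  Term '13x^2y^3' has total degree 2+3 = 5.
  Term '1x^7y^2' has total degree 7+2 = 9.
  Term '15y^6' has total degree 0+6 = 6.
The maximum total degree among all terms is 12.

12


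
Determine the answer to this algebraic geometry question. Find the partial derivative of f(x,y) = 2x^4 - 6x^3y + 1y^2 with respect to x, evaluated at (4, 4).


df/dx = 4*2*x^3 + 3*(-6)*x^2*y
At (4,4): 4*2*4^3 + 3*(-6)*4^2*4
= 512 - 1152
= -640

-640


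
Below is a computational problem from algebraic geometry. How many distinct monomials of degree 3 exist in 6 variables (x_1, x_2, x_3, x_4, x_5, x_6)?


The number of degree-3 monomials in 6 variables is C(d+n-1, n-1).
= C(3+6-1, 6-1) = C(8, 5)
= 56

56


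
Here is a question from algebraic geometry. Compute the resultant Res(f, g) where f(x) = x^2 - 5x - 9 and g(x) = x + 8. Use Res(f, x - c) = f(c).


For Res(f, x - c), we evaluate f at x = c.
f(-8) = (-8)^2 - 5*(-8) - 9
= 64 + 40 - 9
= 104 - 9 = 95
Res(f, g) = 95

95


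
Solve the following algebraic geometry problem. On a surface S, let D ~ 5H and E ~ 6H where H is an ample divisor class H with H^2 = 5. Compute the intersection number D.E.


Using bilinearity of the intersection pairing on a surface S:
(aH).(bH) = ab * (H.H)
We have H^2 = 5.
D.E = (5H).(6H) = 5*6*5
= 30*5
= 150

150


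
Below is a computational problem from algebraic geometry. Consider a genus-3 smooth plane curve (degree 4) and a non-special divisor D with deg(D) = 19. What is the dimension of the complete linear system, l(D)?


First, compute the genus of a smooth plane curve of degree 4:
g = (d-1)(d-2)/2 = (4-1)(4-2)/2 = 3
For a non-special divisor D (i.e., h^1(D) = 0), Riemann-Roch gives:
l(D) = deg(D) - g + 1
Since deg(D) = 19 >= 2g - 1 = 5, D is non-special.
l(D) = 19 - 3 + 1 = 17

17


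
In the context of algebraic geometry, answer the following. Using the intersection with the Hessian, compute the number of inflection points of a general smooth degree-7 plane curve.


For a general smooth plane curve C of degree d, the inflection points are
the intersection of C with its Hessian curve, which has degree 3(d-2).
By Bezout, the total intersection number is d * 3(d-2) = 7 * 15 = 105.
For a general curve every flex is ordinary, so each contributes
multiplicity 1 to C·Hess(C), and the number of distinct inflection
points is 3d(d-2).
Inflection points = 3*7*(7-2) = 3*7*5 = 105

105


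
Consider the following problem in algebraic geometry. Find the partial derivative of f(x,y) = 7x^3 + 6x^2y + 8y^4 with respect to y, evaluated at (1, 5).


df/dy = 6*x^2 + 4*8*y^3
At (1,5): 6*1^2 + 4*8*5^3
= 6 + 4000
= 4006

4006


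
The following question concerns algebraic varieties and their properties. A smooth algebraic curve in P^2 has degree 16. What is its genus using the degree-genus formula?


Using the genus formula for smooth plane curves:
g = (d-1)(d-2)/2
g = (16-1)(16-2)/2
g = 15*14/2
g = 210/2 = 105

105


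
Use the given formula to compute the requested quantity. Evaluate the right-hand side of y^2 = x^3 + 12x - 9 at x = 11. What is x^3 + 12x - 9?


Compute x^3 + 12x - 9 at x = 11:
x^3 = 11^3 = 1331
12*x = 12*11 = 132
Sum: 1331 + 132 - 9 = 1454

1454


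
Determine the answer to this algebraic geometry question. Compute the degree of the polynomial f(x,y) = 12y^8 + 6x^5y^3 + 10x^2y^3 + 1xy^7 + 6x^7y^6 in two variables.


Examine each term for its total degree (sum of exponents).
  Term '12y^8' has total degree 0+8 = 8.
  Term '6x^5y^3' has total degree 5+3 = 8.
  Term '10x^2y^3' has total degree 2+3 = 5.
  Term '1xy^7' has total degree 1+7 = 8.
  Term '6x^7y^6' has total degree 7+6 = 13.
The maximum total degree among all terms is 13.

13


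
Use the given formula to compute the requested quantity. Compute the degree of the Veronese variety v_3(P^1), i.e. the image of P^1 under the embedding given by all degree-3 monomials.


The Veronese variety v_3(P^1) has degree d^r.
d^r = 3^1 = 3

3


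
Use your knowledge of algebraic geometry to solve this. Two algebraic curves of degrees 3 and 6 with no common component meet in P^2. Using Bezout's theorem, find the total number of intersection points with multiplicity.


Bezout's theorem states the intersection count equals the product of degrees.
Intersection count = 3 * 6 = 18

18


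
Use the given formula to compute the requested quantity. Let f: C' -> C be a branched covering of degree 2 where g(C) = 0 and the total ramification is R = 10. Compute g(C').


Riemann-Hurwitz formula: 2g' - 2 = d(2g - 2) + R
Given: d = 2, g = 0, R = 10
2g' - 2 = 2*(2*0 - 2) + 10
2g' - 2 = 2*(-2) + 10
2g' - 2 = -4 + 10 = 6
2g' = 8
g' = 4

4


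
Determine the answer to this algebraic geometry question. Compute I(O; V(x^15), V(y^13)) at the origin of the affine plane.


The intersection multiplicity of V(x^a) and V(y^b) at the origin is:
I(O; V(x^15), V(y^13)) = dim_k(k[x,y]/(x^15, y^13))
A basis for k[x,y]/(x^15, y^13) is the set of monomials x^i * y^j
where 0 <= i < 15 and 0 <= j < 13.
The number of such monomials is 15 * 13 = 195

195


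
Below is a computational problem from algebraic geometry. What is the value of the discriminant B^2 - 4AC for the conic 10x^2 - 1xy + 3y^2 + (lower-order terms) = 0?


The discriminant of a conic Ax^2 + Bxy + Cy^2 + ... = 0 is B^2 - 4AC.
B^2 = (-1)^2 = 1
4AC = 4*10*3 = 120
Discriminant = 1 - 120 = -119

-119


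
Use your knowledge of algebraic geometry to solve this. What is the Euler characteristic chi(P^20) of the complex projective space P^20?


The complex projective space P^20 has one cell in each even real dimension 0, 2, ..., 40.
The cohomology groups are H^{2k}(P^20) = Z for k = 0,...,20, and 0 otherwise.
Euler characteristic = sum of Betti numbers = 1 per even-dimensional cohomology group.
chi(P^20) = 20 + 1 = 21

21


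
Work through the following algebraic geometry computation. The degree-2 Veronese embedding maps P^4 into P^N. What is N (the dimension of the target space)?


The Veronese embedding v_d: P^n -> P^N maps each point to all
degree-d monomials in n+1 homogeneous coordinates.
N = C(n+d, d) - 1
N = C(4+2, 2) - 1
N = C(6, 2) - 1
C(6, 2) = 15
N = 15 - 1 = 14

14


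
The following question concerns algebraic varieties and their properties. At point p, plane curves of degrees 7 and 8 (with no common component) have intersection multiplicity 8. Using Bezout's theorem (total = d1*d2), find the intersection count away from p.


By Bezout's theorem, the total intersection number is d1 * d2.
Total = 7 * 8 = 56
Intersection multiplicity at p = 8
Remaining intersections = 56 - 8 = 48

48


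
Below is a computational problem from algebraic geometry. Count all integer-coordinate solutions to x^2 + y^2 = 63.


Systematically check integer values of x where x^2 <= 63.
For each valid x, check if 63 - x^2 is a perfect square.
Total integer solutions found: 0

0


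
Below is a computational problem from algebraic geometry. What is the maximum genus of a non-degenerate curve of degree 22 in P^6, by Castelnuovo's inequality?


Castelnuovo's bound: write d - 1 = m(r-1) + epsilon with 0 <= epsilon < r-1.
d - 1 = 22 - 1 = 21
r - 1 = 6 - 1 = 5
21 = 4*5 + 1, so m = 4, epsilon = 1
pi(d, r) = m(m-1)(r-1)/2 + m*epsilon
= 4*3*5/2 + 4*1
= 60/2 + 4
= 30 + 4 = 34

34


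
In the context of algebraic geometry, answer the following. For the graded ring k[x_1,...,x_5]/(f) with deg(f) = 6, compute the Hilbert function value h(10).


For R = k[x_1,...,x_n]/(f) with f homogeneous of degree e:
The Hilbert series is (1 - t^e)/(1 - t)^n.
So h(d) = C(d+n-1, n-1) - C(d-e+n-1, n-1) for d >= e.
With n=5, e=6, d=10:
C(10+5-1, 5-1) = C(14, 4) = 1001
C(10-6+5-1, 5-1) = C(8, 4) = 70
h(10) = 1001 - 70 = 931

931


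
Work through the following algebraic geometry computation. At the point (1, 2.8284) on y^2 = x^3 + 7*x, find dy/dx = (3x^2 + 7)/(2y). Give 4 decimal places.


Using implicit differentiation of y^2 = x^3 + 7*x:
2y * dy/dx = 3x^2 + 7
dy/dx = (3x^2 + 7)/(2y)
Numerator: 3*1^2 + 7 = 10
Denominator: 2*2.8284 = 5.6568
dy/dx = 10/5.6568 = 1.7678

1.7678


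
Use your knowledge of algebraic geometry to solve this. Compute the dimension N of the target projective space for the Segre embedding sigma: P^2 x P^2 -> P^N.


The Segre embedding maps P^m x P^n into P^N via
all products of coordinates from each factor.
N = (m+1)(n+1) - 1
N = (2+1)(2+1) - 1
N = 3*3 - 1
N = 9 - 1 = 8

8


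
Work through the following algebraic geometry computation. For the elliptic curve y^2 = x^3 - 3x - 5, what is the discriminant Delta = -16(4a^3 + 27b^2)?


Compute each component:
4a^3 = 4*(-3)^3 = 4*(-27) = -108
27b^2 = 27*(-5)^2 = 27*25 = 675
4a^3 + 27b^2 = -108 + 675 = 567
Delta = -16*567 = -9072

-9072


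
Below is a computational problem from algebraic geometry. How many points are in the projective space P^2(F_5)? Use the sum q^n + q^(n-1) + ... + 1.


P^2(F_5) has (q^(n+1) - 1)/(q - 1) points.
= 5^2 + 5^1 + 5^0
= 25 + 5 + 1
= 31

31


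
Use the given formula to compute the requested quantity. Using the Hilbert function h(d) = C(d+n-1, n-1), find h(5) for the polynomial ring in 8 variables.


The Hilbert function for the polynomial ring in 8 variables is:
h(d) = C(d+n-1, n-1)
h(5) = C(5+8-1, 8-1) = C(12, 7)
= 12! / (7! * 5!)
= 792

792


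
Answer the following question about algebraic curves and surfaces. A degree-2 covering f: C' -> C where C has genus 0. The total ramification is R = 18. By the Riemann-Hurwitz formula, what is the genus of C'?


Riemann-Hurwitz formula: 2g' - 2 = d(2g - 2) + R
Given: d = 2, g = 0, R = 18
2g' - 2 = 2*(2*0 - 2) + 18
2g' - 2 = 2*(-2) + 18
2g' - 2 = -4 + 18 = 14
2g' = 16
g' = 8

8


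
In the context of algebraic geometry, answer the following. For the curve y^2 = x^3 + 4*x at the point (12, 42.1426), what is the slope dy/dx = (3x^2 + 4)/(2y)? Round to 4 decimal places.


Using implicit differentiation of y^2 = x^3 + 4*x:
2y * dy/dx = 3x^2 + 4
dy/dx = (3x^2 + 4)/(2y)
Numerator: 3*12^2 + 4 = 436
Denominator: 2*42.1426 = 84.2852
dy/dx = 436/84.2852 = 5.1729

5.1729


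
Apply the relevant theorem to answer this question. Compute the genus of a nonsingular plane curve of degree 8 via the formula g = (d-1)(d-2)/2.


Using the genus formula for smooth plane curves:
g = (d-1)(d-2)/2
g = (8-1)(8-2)/2
g = 7*6/2
g = 42/2 = 21

21


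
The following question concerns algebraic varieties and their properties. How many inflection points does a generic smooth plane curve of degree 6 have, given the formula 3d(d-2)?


For a general smooth plane curve C of degree d, the inflection points are
the intersection of C with its Hessian curve, which has degree 3(d-2).
By Bezout, the total intersection number is d * 3(d-2) = 6 * 12 = 72.
For a general curve every flex is ordinary, so each contributes
multiplicity 1 to C·Hess(C), and the number of distinct inflection
points is 3d(d-2).
Inflection points = 3*6*(6-2) = 3*6*4 = 72

72


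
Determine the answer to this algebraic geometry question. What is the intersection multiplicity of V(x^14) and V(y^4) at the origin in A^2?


The intersection multiplicity of V(x^a) and V(y^b) at the origin is:
I(O; V(x^14), V(y^4)) = dim_k(k[x,y]/(x^14, y^4))
A basis for k[x,y]/(x^14, y^4) is the set of monomials x^i * y^j
where 0 <= i < 14 and 0 <= j < 4.
The number of such monomials is 14 * 4 = 56

56


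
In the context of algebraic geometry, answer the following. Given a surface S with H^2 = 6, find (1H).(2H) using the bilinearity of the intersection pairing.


Using bilinearity of the intersection pairing on a surface S:
(aH).(bH) = ab * (H.H)
We have H^2 = 6.
D.E = (1H).(2H) = 1*2*6
= 2*6
= 12

12


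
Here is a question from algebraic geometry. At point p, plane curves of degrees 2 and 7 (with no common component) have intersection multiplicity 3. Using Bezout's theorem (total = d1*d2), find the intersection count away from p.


By Bezout's theorem, the total intersection number is d1 * d2.
Total = 2 * 7 = 14
Intersection multiplicity at p = 3
Remaining intersections = 14 - 3 = 11

11


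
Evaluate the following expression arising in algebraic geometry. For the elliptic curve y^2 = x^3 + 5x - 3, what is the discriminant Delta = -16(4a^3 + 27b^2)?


Compute each component:
4a^3 = 4*5^3 = 4*125 = 500
27b^2 = 27*(-3)^2 = 27*9 = 243
4a^3 + 27b^2 = 500 + 243 = 743
Delta = -16*743 = -11888

-11888


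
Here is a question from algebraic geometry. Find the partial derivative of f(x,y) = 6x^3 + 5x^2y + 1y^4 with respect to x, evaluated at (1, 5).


df/dx = 3*6*x^2 + 2*5*x^1*y
At (1,5): 3*6*1^2 + 2*5*1^1*5
= 18 + 50
= 68

68


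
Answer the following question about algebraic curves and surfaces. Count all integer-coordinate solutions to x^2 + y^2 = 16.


Systematically check integer values of x where x^2 <= 16.
For each valid x, check if 16 - x^2 is a perfect square.
x=0: 16 - 0 = 16, sqrt = 4 (valid)
x=4: 16 - 16 = 0, sqrt = 0 (valid)
Total integer solutions found: 4

4


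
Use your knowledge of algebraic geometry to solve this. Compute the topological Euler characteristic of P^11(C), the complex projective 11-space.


The complex projective space P^11 has one cell in each even real dimension 0, 2, ..., 22.
The cohomology groups are H^{2k}(P^11) = Z for k = 0,...,11, and 0 otherwise.
Euler characteristic = sum of Betti numbers = 1 per even-dimensional cohomology group.
chi(P^11) = 11 + 1 = 12

12


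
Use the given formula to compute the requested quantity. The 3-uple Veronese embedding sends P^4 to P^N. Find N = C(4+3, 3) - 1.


The Veronese embedding v_d: P^n -> P^N maps each point to all
degree-d monomials in n+1 homogeneous coordinates.
N = C(n+d, d) - 1
N = C(4+3, 3) - 1
N = C(7, 3) - 1
C(7, 3) = 35
N = 35 - 1 = 34

34


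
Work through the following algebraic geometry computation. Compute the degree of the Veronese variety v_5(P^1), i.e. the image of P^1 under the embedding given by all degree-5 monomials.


The Veronese variety v_5(P^1) has degree d^r.
d^r = 5^1 = 5

5


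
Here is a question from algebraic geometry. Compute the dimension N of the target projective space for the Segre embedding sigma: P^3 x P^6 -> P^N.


The Segre embedding maps P^m x P^n into P^N via
all products of coordinates from each factor.
N = (m+1)(n+1) - 1
N = (3+1)(6+1) - 1
N = 4*7 - 1
N = 28 - 1 = 27

27


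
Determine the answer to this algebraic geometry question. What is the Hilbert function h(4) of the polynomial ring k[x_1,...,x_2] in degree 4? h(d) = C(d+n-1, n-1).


The Hilbert function for the polynomial ring in 2 variables is:
h(d) = C(d+n-1, n-1)
h(4) = C(4+2-1, 2-1) = C(5, 1)
= 5! / (1! * 4!)
= 5

5


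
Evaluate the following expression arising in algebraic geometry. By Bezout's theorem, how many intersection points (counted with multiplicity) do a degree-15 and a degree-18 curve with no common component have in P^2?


Bezout's theorem states the intersection count equals the product of degrees.
Intersection count = 15 * 18 = 270

270


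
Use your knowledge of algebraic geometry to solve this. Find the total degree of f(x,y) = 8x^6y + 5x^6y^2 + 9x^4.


Examine each term for its total degree (sum of exponents).
  Term '8x^6y' has total degree 6+1 = 7.
  Term '5x^6y^2' has total degree 6+2 = 8.
  Term '9x^4' has total degree 4+0 = 4.
The maximum total degree among all terms is 8.

8


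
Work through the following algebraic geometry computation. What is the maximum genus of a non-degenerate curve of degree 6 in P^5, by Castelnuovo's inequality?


Castelnuovo's bound: write d - 1 = m(r-1) + epsilon with 0 <= epsilon < r-1.
d - 1 = 6 - 1 = 5
r - 1 = 5 - 1 = 4
5 = 1*4 + 1, so m = 1, epsilon = 1
pi(d, r) = m(m-1)(r-1)/2 + m*epsilon
= 1*0*4/2 + 1*1
= 0/2 + 1
= 0 + 1 = 1

1


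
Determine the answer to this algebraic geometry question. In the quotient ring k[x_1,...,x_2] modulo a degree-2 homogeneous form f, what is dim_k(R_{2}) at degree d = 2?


For R = k[x_1,...,x_n]/(f) with f homogeneous of degree e:
The Hilbert series is (1 - t^e)/(1 - t)^n.
So h(d) = C(d+n-1, n-1) - C(d-e+n-1, n-1) for d >= e.
With n=2, e=2, d=2:
C(2+2-1, 2-1) = C(3, 1) = 3
C(2-2+2-1, 2-1) = C(1, 1) = 1
h(2) = 3 - 1 = 2

2


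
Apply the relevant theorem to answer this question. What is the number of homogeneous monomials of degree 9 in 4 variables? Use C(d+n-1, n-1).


The number of degree-9 monomials in 4 variables is C(d+n-1, n-1).
= C(9+4-1, 4-1) = C(12, 3)
= 220

220


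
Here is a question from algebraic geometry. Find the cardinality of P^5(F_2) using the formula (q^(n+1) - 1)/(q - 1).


P^5(F_2) has (q^(n+1) - 1)/(q - 1) points.
= 2^5 + 2^4 + 2^3 + 2^2 + 2^1 + 2^0
= 32 + 16 + 8 + 4 + 2 + 1
= 63

63


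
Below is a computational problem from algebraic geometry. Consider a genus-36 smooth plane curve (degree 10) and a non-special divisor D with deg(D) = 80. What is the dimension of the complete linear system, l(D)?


First, compute the genus of a smooth plane curve of degree 10:
g = (d-1)(d-2)/2 = (10-1)(10-2)/2 = 36
For a non-special divisor D (i.e., h^1(D) = 0), Riemann-Roch gives:
l(D) = deg(D) - g + 1
Since deg(D) = 80 >= 2g - 1 = 71, D is non-special.
l(D) = 80 - 36 + 1 = 45

45


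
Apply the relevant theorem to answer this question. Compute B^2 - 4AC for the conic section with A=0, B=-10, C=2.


The discriminant of a conic Ax^2 + Bxy + Cy^2 + ... = 0 is B^2 - 4AC.
B^2 = (-10)^2 = 100
4AC = 4*0*2 = 0
Discriminant = 100 + 0 = 100

100


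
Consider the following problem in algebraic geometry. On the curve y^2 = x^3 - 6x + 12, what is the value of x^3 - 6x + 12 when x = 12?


Compute x^3 - 6x + 12 at x = 12:
x^3 = 12^3 = 1728
(-6)*x = (-6)*12 = -72
Sum: 1728 - 72 + 12 = 1668

1668


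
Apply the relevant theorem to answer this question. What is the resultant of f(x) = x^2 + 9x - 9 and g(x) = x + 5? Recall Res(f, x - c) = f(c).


For Res(f, x - c), we evaluate f at x = c.
f(-5) = (-5)^2 + 9*(-5) - 9
= 25 - 45 - 9
= -20 - 9 = -29
Res(f, g) = -29

-29


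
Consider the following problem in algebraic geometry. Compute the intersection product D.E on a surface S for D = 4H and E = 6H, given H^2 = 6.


Using bilinearity of the intersection pairing on a surface S:
(aH).(bH) = ab * (H.H)
We have H^2 = 6.
D.E = (4H).(6H) = 4*6*6
= 24*6
= 144

144


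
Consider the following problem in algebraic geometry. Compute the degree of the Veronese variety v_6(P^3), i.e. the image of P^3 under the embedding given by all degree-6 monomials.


The Veronese variety v_6(P^3) has degree d^r.
d^r = 6^3 = 216

216


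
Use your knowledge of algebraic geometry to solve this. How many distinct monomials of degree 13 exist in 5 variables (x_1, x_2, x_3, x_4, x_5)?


The number of degree-13 monomials in 5 variables is C(d+n-1, n-1).
= C(13+5-1, 5-1) = C(17, 4)
= 2380

2380


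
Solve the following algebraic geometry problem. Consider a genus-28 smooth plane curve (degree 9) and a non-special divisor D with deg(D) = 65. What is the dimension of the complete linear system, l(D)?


First, compute the genus of a smooth plane curve of degree 9:
g = (d-1)(d-2)/2 = (9-1)(9-2)/2 = 28
For a non-special divisor D (i.e., h^1(D) = 0), Riemann-Roch gives:
l(D) = deg(D) - g + 1
Since deg(D) = 65 >= 2g - 1 = 55, D is non-special.
l(D) = 65 - 28 + 1 = 38

38


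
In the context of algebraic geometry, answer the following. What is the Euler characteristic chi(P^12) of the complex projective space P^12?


The complex projective space P^12 has one cell in each even real dimension 0, 2, ..., 24.
The cohomology groups are H^{2k}(P^12) = Z for k = 0,...,12, and 0 otherwise.
Euler characteristic = sum of Betti numbers = 1 per even-dimensional cohomology group.
chi(P^12) = 12 + 1 = 13

13


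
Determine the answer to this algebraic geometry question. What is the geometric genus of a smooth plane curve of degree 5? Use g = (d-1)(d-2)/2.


Using the genus formula for smooth plane curves:
g = (d-1)(d-2)/2
g = (5-1)(5-2)/2
g = 4*3/2
g = 12/2 = 6

6


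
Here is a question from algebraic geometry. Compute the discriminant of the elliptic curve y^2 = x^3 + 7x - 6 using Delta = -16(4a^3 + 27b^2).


Compute each component:
4a^3 = 4*7^3 = 4*343 = 1372
27b^2 = 27*(-6)^2 = 27*36 = 972
4a^3 + 27b^2 = 1372 + 972 = 2344
Delta = -16*2344 = -37504

-37504


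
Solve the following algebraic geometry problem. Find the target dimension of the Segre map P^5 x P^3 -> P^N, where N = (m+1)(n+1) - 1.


The Segre embedding maps P^m x P^n into P^N via
all products of coordinates from each factor.
N = (m+1)(n+1) - 1
N = (5+1)(3+1) - 1
N = 6*4 - 1
N = 24 - 1 = 23

23


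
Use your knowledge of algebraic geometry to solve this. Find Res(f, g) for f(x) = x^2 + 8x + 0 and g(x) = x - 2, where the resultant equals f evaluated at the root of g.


For Res(f, x - c), we evaluate f at x = c.
f(2) = 2^2 + 8*2 + 0
= 4 + 16 + 0
= 20 + 0 = 20
Res(f, g) = 20

20


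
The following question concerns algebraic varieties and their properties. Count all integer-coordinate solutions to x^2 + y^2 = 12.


Systematically check integer values of x where x^2 <= 12.
For each valid x, check if 12 - x^2 is a perfect square.
Total integer solutions found: 0

0
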